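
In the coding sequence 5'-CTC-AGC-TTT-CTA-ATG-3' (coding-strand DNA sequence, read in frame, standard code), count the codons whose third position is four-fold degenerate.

Codon 1 CTC (Leu): third position 4-fold.
Codon 2 AGC (Ser): third position 2-fold.
Codon 3 TTT (Phe): third position 2-fold.
Codon 4 CTA (Leu): third position 4-fold.
Codon 5 ATG (Met): third position 1-fold.
Four-fold degenerate third positions: 2.

2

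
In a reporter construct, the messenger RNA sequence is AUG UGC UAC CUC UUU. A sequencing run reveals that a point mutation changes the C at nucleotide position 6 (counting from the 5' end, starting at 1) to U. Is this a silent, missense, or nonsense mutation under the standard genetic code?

Position 6 falls in codon 2: UGC → Cys.
After the substitution the codon is UGU → Cys.
Both encode Cys, so the change is synonymous.

silent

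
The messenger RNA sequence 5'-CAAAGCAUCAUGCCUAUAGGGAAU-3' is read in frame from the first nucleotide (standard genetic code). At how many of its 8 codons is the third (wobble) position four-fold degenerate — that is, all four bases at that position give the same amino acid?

Codon 1 CAA (Gln): third position 2-fold.
Codon 2 AGC (Ser): third position 2-fold.
Codon 3 AUC (Ile): third position 3-fold.
Codon 4 AUG (Met): third position 1-fold.
Codon 5 CCU (Pro): third position 4-fold.
Codon 6 AUA (Ile): third position 3-fold.
Codon 7 GGG (Gly): third position 4-fold.
Codon 8 AAU (Asn): third position 2-fold.
Four-fold degenerate third positions: 2.

2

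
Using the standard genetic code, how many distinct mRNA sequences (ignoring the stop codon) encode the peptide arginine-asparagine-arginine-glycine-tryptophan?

288

Arg: 6 codons.
Asn: 2 codons.
Arg: 6 codons.
Gly: 4 codons.
Trp: 1 codon.
6 × 2 × 6 × 4 × 1 = 288.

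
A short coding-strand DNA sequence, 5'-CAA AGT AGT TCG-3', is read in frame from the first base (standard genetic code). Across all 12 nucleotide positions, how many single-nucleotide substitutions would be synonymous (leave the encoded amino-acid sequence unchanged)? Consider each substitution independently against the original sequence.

6

Codon 1 (CAA, Gln): 1 synonymous substitution.
Codon 2 (AGT, Ser): 1 synonymous substitution.
Codon 3 (AGT, Ser): 1 synonymous substitution.
Codon 4 (TCG, Ser): 3 synonymous substitutions.
Total: 1 + 1 + 1 + 3 = 6.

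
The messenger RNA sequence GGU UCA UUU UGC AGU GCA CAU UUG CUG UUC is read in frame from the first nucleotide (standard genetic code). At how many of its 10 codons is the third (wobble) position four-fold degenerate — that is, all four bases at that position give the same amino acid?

4

Codon 1 GGU (Gly): third position 4-fold.
Codon 2 UCA (Ser): third position 4-fold.
Codon 3 UUU (Phe): third position 2-fold.
Codon 4 UGC (Cys): third position 2-fold.
Codon 5 AGU (Ser): third position 2-fold.
Codon 6 GCA (Ala): third position 4-fold.
Codon 7 CAU (His): third position 2-fold.
Codon 8 UUG (Leu): third position 2-fold.
Codon 9 CUG (Leu): third position 4-fold.
Codon 10 UUC (Phe): third position 2-fold.
Four-fold degenerate third positions: 4.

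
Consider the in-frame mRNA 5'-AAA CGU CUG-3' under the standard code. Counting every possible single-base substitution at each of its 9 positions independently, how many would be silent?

8

Codon 1 (AAA, Lys): 1 synonymous substitution.
Codon 2 (CGU, Arg): 3 synonymous substitutions.
Codon 3 (CUG, Leu): 4 synonymous substitutions.
Total: 1 + 3 + 4 = 8.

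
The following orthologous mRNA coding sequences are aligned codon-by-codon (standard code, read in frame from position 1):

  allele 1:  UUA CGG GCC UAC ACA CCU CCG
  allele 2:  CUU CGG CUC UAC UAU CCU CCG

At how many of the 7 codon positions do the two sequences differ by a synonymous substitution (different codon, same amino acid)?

Codon 1: UUA Leu / CUU Leu — synonymous.
Codon 2: CGG Arg / CGG Arg — identical.
Codon 3: GCC Ala / CUC Leu — nonsynonymous.
Codon 4: UAC Tyr / UAC Tyr — identical.
Codon 5: ACA Thr / UAU Tyr — nonsynonymous.
Codon 6: CCU Pro / CCU Pro — identical.
Codon 7: CCG Pro / CCG Pro — identical.
Synonymous differences: 1.

1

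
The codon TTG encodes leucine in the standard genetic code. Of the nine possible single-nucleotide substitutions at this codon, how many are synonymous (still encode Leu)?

2

Position 1: CTG → 1 synonymous.
Position 2: none → 0 synonymous.
Position 3: TTA → 1 synonymous.
Total: 1 + 0 + 1 = 2.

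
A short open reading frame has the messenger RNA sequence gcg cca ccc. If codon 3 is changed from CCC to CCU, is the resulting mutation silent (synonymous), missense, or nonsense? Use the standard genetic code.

silent

Position 9 falls in codon 3: CCC → Pro.
After the substitution the codon is CCU → Pro.
Both encode Pro, so the change is synonymous.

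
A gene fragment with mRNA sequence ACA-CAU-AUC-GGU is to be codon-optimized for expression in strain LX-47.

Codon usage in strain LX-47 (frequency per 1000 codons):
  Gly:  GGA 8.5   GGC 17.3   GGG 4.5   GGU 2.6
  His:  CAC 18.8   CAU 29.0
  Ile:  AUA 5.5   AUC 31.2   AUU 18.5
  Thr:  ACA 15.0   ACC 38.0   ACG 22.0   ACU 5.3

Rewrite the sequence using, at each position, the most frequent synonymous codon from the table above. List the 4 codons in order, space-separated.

Codon 1 (Thr): best is ACC at 38.0.
Codon 2 (His): best is CAU at 29.0.
Codon 3 (Ile): best is AUC at 31.2.
Codon 4 (Gly): best is GGC at 17.3.

ACC CAU AUC GGC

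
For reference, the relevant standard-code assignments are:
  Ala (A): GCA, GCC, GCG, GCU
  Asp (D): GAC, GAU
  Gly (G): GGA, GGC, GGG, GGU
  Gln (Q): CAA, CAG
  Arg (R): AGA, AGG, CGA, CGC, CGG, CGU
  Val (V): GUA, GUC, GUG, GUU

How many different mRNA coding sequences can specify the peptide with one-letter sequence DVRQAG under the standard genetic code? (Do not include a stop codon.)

Asp: 2 codons.
Val: 4 codons.
Arg: 6 codons.
Gln: 2 codons.
Ala: 4 codons.
Gly: 4 codons.
2 × 4 × 6 × 2 × 4 × 4 = 1536.

1536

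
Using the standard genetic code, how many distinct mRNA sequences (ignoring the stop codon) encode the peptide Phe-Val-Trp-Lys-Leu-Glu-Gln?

Phe: 2 codons.
Val: 4 codons.
Trp: 1 codon.
Lys: 2 codons.
Leu: 6 codons.
Glu: 2 codons.
Gln: 2 codons.
2 × 4 × 1 × 2 × 6 × 2 × 2 = 384.

384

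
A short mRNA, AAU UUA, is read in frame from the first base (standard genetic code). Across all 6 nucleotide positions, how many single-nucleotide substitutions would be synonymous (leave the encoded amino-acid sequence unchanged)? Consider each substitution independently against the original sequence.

Codon 1 (AAU, Asn): 1 synonymous substitution.
Codon 2 (UUA, Leu): 2 synonymous substitutions.
Total: 1 + 2 = 3.

3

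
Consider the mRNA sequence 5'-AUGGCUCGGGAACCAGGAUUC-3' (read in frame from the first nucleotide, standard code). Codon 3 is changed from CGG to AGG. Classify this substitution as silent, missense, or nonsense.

silent

Position 7 falls in codon 3: CGG → Arg.
After the substitution the codon is AGG → Arg.
Both encode Arg, so the change is synonymous.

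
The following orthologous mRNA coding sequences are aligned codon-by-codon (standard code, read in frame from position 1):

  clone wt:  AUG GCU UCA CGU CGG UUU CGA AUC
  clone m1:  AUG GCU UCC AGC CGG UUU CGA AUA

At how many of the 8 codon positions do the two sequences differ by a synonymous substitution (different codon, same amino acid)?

2

Codon 1: AUG Met / AUG Met — identical.
Codon 2: GCU Ala / GCU Ala — identical.
Codon 3: UCA Ser / UCC Ser — synonymous.
Codon 4: CGU Arg / AGC Ser — nonsynonymous.
Codon 5: CGG Arg / CGG Arg — identical.
Codon 6: UUU Phe / UUU Phe — identical.
Codon 7: CGA Arg / CGA Arg — identical.
Codon 8: AUC Ile / AUA Ile — synonymous.
Synonymous differences: 2.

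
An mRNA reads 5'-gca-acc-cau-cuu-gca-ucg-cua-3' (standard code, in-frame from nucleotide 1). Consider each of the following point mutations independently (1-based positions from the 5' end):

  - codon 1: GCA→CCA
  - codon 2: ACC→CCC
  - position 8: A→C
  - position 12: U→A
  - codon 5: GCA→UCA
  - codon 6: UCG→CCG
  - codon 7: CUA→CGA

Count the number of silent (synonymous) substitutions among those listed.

Codon 1: GCA (Ala) → CCA (Pro) — missense.
Codon 2: ACC (Thr) → CCC (Pro) — missense.
Codon 3: CAU (His) → CCU (Pro) — missense.
Codon 4: CUU (Leu) → CUA (Leu) — synonymous.
Codon 5: GCA (Ala) → UCA (Ser) — missense.
Codon 6: UCG (Ser) → CCG (Pro) — missense.
Codon 7: CUA (Leu) → CGA (Arg) — missense.
Synonymous: 1 of 7.

1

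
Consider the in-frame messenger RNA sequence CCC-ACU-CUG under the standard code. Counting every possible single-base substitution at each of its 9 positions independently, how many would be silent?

Codon 1 (CCC, Pro): 3 synonymous substitutions.
Codon 2 (ACU, Thr): 3 synonymous substitutions.
Codon 3 (CUG, Leu): 4 synonymous substitutions.
Total: 3 + 3 + 4 = 10.

10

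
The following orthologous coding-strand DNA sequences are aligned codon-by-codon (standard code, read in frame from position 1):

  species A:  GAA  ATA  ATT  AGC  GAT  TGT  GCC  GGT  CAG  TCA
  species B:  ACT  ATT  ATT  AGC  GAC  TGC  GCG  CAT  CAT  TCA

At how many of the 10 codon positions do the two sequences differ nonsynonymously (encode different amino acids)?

Codon 1: GAA Glu / ACT Thr — nonsynonymous.
Codon 2: ATA Ile / ATT Ile — synonymous.
Codon 3: ATT Ile / ATT Ile — identical.
Codon 4: AGC Ser / AGC Ser — identical.
Codon 5: GAT Asp / GAC Asp — synonymous.
Codon 6: TGT Cys / TGC Cys — synonymous.
Codon 7: GCC Ala / GCG Ala — synonymous.
Codon 8: GGT Gly / CAT His — nonsynonymous.
Codon 9: CAG Gln / CAT His — nonsynonymous.
Codon 10: TCA Ser / TCA Ser — identical.
Nonsynonymous differences: 3.

3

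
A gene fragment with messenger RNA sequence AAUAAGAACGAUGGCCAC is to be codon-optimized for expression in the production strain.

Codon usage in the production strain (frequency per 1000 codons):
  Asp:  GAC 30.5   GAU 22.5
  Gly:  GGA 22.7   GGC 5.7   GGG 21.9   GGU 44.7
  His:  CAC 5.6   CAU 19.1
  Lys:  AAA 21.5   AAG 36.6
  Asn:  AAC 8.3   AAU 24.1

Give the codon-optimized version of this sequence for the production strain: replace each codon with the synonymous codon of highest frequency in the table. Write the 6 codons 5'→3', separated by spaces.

Codon 1 (Asn): best is AAU at 24.1.
Codon 2 (Lys): best is AAG at 36.6.
Codon 3 (Asn): best is AAU at 24.1.
Codon 4 (Asp): best is GAC at 30.5.
Codon 5 (Gly): best is GGU at 44.7.
Codon 6 (His): best is CAU at 19.1.

AAU AAG AAU GAC GGU CAU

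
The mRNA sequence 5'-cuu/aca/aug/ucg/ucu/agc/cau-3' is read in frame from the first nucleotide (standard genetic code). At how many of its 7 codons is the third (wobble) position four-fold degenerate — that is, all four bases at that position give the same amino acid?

4

Codon 1 CUU (Leu): third position 4-fold.
Codon 2 ACA (Thr): third position 4-fold.
Codon 3 AUG (Met): third position 1-fold.
Codon 4 UCG (Ser): third position 4-fold.
Codon 5 UCU (Ser): third position 4-fold.
Codon 6 AGC (Ser): third position 2-fold.
Codon 7 CAU (His): third position 2-fold.
Four-fold degenerate third positions: 4.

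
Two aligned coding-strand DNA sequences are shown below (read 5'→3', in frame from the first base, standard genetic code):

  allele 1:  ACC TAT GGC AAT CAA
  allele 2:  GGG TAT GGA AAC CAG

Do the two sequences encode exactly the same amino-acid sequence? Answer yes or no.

Codon 1: ACC Thr / GGG Gly — nonsynonymous.
Codon 2: TAT Tyr / TAT Tyr — identical.
Codon 3: GGC Gly / GGA Gly — synonymous.
Codon 4: AAT Asn / AAC Asn — synonymous.
Codon 5: CAA Gln / CAG Gln — synonymous.
Nonsynonymous differences: 1 → different protein.

no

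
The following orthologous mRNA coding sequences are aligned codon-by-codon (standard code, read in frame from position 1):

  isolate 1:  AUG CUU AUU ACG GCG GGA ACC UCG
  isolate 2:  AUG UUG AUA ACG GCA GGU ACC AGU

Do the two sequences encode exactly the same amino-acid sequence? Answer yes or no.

yes

Codon 1: AUG Met / AUG Met — identical.
Codon 2: CUU Leu / UUG Leu — synonymous.
Codon 3: AUU Ile / AUA Ile — synonymous.
Codon 4: ACG Thr / ACG Thr — identical.
Codon 5: GCG Ala / GCA Ala — synonymous.
Codon 6: GGA Gly / GGU Gly — synonymous.
Codon 7: ACC Thr / ACC Thr — identical.
Codon 8: UCG Ser / AGU Ser — synonymous.
Nonsynonymous differences: 0 → same protein.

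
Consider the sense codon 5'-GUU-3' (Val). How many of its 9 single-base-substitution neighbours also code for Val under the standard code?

3

Position 1: none → 0 synonymous.
Position 2: none → 0 synonymous.
Position 3: GUC, GUA, GUG → 3 synonymous.
Total: 0 + 0 + 3 = 3.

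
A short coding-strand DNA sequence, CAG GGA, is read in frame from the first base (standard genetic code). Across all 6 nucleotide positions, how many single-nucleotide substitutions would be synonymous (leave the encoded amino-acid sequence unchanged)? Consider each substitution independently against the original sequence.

4

Codon 1 (CAG, Gln): 1 synonymous substitution.
Codon 2 (GGA, Gly): 3 synonymous substitutions.
Total: 1 + 3 = 4.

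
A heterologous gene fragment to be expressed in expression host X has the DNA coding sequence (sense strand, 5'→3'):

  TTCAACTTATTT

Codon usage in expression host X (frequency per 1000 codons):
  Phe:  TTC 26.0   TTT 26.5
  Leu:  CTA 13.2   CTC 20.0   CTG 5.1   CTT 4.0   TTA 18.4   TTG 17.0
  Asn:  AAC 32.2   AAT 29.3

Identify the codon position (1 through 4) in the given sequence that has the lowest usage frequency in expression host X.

3

Codon 1 TTC (Phe): 26.0 per 1000.
Codon 2 AAC (Asn): 32.2 per 1000.
Codon 3 TTA (Leu): 18.4 per 1000.
Codon 4 TTT (Phe): 26.5 per 1000.
Lowest frequency is 18.4 at codon 3.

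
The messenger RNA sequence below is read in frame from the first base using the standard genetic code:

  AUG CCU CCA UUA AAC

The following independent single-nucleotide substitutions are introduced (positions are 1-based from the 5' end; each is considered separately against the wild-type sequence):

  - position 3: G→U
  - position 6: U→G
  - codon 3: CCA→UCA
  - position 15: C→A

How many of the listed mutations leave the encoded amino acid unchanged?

1

Codon 1: AUG (Met) → AUU (Ile) — missense.
Codon 2: CCU (Pro) → CCG (Pro) — synonymous.
Codon 3: CCA (Pro) → UCA (Ser) — missense.
Codon 5: AAC (Asn) → AAA (Lys) — missense.
Synonymous: 1 of 4.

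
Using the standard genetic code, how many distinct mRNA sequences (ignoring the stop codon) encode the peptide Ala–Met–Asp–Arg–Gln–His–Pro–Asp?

1536

Ala: 4 codons.
Met: 1 codon.
Asp: 2 codons.
Arg: 6 codons.
Gln: 2 codons.
His: 2 codons.
Pro: 4 codons.
Asp: 2 codons.
4 × 1 × 2 × 6 × 2 × 2 × 4 × 2 = 1536.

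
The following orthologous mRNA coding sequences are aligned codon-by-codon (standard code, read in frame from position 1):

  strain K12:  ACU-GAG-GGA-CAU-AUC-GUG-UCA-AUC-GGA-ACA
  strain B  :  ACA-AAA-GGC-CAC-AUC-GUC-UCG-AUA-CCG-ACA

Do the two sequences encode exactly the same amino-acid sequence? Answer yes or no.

no

Codon 1: ACU Thr / ACA Thr — synonymous.
Codon 2: GAG Glu / AAA Lys — nonsynonymous.
Codon 3: GGA Gly / GGC Gly — synonymous.
Codon 4: CAU His / CAC His — synonymous.
Codon 5: AUC Ile / AUC Ile — identical.
Codon 6: GUG Val / GUC Val — synonymous.
Codon 7: UCA Ser / UCG Ser — synonymous.
Codon 8: AUC Ile / AUA Ile — synonymous.
Codon 9: GGA Gly / CCG Pro — nonsynonymous.
Codon 10: ACA Thr / ACA Thr — identical.
Nonsynonymous differences: 2 → different protein.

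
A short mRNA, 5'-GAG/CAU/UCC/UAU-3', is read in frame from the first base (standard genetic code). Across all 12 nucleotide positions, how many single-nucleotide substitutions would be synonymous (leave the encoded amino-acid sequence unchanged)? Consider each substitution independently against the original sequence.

6

Codon 1 (GAG, Glu): 1 synonymous substitution.
Codon 2 (CAU, His): 1 synonymous substitution.
Codon 3 (UCC, Ser): 3 synonymous substitutions.
Codon 4 (UAU, Tyr): 1 synonymous substitution.
Total: 1 + 1 + 3 + 1 = 6.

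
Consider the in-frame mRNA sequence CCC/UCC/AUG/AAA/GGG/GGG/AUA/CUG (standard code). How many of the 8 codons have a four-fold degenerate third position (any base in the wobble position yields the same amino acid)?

Codon 1 CCC (Pro): third position 4-fold.
Codon 2 UCC (Ser): third position 4-fold.
Codon 3 AUG (Met): third position 1-fold.
Codon 4 AAA (Lys): third position 2-fold.
Codon 5 GGG (Gly): third position 4-fold.
Codon 6 GGG (Gly): third position 4-fold.
Codon 7 AUA (Ile): third position 3-fold.
Codon 8 CUG (Leu): third position 4-fold.
Four-fold degenerate third positions: 5.

5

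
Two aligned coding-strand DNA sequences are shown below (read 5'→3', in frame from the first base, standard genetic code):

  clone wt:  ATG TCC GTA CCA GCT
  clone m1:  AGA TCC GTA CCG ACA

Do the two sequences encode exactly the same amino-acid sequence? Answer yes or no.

no

Codon 1: ATG Met / AGA Arg — nonsynonymous.
Codon 2: TCC Ser / TCC Ser — identical.
Codon 3: GTA Val / GTA Val — identical.
Codon 4: CCA Pro / CCG Pro — synonymous.
Codon 5: GCT Ala / ACA Thr — nonsynonymous.
Nonsynonymous differences: 2 → different protein.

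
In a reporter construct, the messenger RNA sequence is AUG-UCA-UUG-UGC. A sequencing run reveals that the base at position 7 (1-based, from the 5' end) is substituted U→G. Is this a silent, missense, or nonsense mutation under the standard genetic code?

Position 7 falls in codon 3: UUG → Leu.
After the substitution the codon is GUG → Val.
Leu ≠ Val, so this is a missense mutation.

missense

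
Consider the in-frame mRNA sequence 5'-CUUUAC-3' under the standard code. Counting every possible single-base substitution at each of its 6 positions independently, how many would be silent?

Codon 1 (CUU, Leu): 3 synonymous substitutions.
Codon 2 (UAC, Tyr): 1 synonymous substitution.
Total: 3 + 1 = 4.

4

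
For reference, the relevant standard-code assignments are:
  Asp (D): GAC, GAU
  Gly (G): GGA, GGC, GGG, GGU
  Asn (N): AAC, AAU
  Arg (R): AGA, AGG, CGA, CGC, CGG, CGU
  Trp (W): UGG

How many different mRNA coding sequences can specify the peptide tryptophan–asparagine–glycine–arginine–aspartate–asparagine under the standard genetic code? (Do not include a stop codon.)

192

Trp: 1 codon.
Asn: 2 codons.
Gly: 4 codons.
Arg: 6 codons.
Asp: 2 codons.
Asn: 2 codons.
1 × 2 × 4 × 6 × 2 × 2 = 192.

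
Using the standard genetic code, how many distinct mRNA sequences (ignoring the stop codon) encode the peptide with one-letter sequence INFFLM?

Ile: 3 codons.
Asn: 2 codons.
Phe: 2 codons.
Phe: 2 codons.
Leu: 6 codons.
Met: 1 codon.
3 × 2 × 2 × 2 × 6 × 1 = 144.

144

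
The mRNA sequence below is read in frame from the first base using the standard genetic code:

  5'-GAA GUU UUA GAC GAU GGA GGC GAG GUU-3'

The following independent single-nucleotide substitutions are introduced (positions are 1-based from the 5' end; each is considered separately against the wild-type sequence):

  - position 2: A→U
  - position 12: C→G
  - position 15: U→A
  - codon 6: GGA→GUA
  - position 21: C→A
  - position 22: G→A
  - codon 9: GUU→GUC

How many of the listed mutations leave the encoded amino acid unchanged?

Codon 1: GAA (Glu) → GUA (Val) — missense.
Codon 4: GAC (Asp) → GAG (Glu) — missense.
Codon 5: GAU (Asp) → GAA (Glu) — missense.
Codon 6: GGA (Gly) → GUA (Val) — missense.
Codon 7: GGC (Gly) → GGA (Gly) — synonymous.
Codon 8: GAG (Glu) → AAG (Lys) — missense.
Codon 9: GUU (Val) → GUC (Val) — synonymous.
Synonymous: 2 of 7.

2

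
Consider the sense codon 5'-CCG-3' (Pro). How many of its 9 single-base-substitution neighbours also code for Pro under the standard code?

Position 1: none → 0 synonymous.
Position 2: none → 0 synonymous.
Position 3: CCT, CCC, CCA → 3 synonymous.
Total: 0 + 0 + 3 = 3.

3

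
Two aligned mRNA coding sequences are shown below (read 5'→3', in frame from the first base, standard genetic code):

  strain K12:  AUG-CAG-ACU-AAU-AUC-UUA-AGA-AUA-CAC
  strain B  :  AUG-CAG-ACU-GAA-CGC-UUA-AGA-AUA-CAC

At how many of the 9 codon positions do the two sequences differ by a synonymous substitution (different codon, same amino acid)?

Codon 1: AUG Met / AUG Met — identical.
Codon 2: CAG Gln / CAG Gln — identical.
Codon 3: ACU Thr / ACU Thr — identical.
Codon 4: AAU Asn / GAA Glu — nonsynonymous.
Codon 5: AUC Ile / CGC Arg — nonsynonymous.
Codon 6: UUA Leu / UUA Leu — identical.
Codon 7: AGA Arg / AGA Arg — identical.
Codon 8: AUA Ile / AUA Ile — identical.
Codon 9: CAC His / CAC His — identical.
Synonymous differences: 0.

0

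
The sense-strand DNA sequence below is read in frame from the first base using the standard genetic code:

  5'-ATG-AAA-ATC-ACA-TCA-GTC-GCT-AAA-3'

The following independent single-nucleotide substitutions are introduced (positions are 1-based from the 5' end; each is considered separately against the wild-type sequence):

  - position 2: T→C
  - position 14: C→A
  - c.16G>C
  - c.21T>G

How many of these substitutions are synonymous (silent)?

Codon 1: ATG (Met) → ACG (Thr) — missense.
Codon 5: TCA (Ser) → TAA (Stop) — nonsense.
Codon 6: GTC (Val) → CTC (Leu) — missense.
Codon 7: GCT (Ala) → GCG (Ala) — synonymous.
Synonymous: 1 of 4.

1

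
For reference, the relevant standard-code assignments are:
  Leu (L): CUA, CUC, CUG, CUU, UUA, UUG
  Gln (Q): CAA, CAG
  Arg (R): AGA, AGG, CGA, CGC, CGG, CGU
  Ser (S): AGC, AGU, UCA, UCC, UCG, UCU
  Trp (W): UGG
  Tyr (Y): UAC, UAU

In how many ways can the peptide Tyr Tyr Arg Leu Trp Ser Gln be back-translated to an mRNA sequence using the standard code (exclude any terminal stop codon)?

Tyr: 2 codons.
Tyr: 2 codons.
Arg: 6 codons.
Leu: 6 codons.
Trp: 1 codon.
Ser: 6 codons.
Gln: 2 codons.
2 × 2 × 6 × 6 × 1 × 6 × 2 = 1728.

1728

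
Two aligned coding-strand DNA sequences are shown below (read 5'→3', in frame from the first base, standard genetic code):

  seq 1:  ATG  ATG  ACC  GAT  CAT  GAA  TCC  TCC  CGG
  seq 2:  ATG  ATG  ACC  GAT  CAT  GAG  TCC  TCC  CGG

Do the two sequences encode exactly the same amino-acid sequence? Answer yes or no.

Codon 1: ATG Met / ATG Met — identical.
Codon 2: ATG Met / ATG Met — identical.
Codon 3: ACC Thr / ACC Thr — identical.
Codon 4: GAT Asp / GAT Asp — identical.
Codon 5: CAT His / CAT His — identical.
Codon 6: GAA Glu / GAG Glu — synonymous.
Codon 7: TCC Ser / TCC Ser — identical.
Codon 8: TCC Ser / TCC Ser — identical.
Codon 9: CGG Arg / CGG Arg — identical.
Nonsynonymous differences: 0 → same protein.

yes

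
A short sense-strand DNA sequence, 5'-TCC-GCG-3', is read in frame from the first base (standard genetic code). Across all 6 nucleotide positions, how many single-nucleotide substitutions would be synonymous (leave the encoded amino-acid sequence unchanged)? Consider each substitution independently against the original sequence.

Codon 1 (TCC, Ser): 3 synonymous substitutions.
Codon 2 (GCG, Ala): 3 synonymous substitutions.
Total: 3 + 3 = 6.

6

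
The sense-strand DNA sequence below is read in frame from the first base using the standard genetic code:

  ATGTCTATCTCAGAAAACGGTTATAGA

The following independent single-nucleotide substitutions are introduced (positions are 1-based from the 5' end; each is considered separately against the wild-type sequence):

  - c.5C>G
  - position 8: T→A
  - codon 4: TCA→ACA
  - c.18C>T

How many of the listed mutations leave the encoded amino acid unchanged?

Codon 2: TCT (Ser) → TGT (Cys) — missense.
Codon 3: ATC (Ile) → AAC (Asn) — missense.
Codon 4: TCA (Ser) → ACA (Thr) — missense.
Codon 6: AAC (Asn) → AAT (Asn) — synonymous.
Synonymous: 1 of 4.

1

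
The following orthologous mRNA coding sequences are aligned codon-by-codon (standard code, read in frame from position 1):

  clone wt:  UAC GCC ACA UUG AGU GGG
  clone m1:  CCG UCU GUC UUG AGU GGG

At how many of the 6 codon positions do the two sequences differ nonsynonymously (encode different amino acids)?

3

Codon 1: UAC Tyr / CCG Pro — nonsynonymous.
Codon 2: GCC Ala / UCU Ser — nonsynonymous.
Codon 3: ACA Thr / GUC Val — nonsynonymous.
Codon 4: UUG Leu / UUG Leu — identical.
Codon 5: AGU Ser / AGU Ser — identical.
Codon 6: GGG Gly / GGG Gly — identical.
Nonsynonymous differences: 3.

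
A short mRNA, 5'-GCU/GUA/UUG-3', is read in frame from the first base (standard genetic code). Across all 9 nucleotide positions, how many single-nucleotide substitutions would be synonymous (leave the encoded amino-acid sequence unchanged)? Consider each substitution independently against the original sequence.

Codon 1 (GCU, Ala): 3 synonymous substitutions.
Codon 2 (GUA, Val): 3 synonymous substitutions.
Codon 3 (UUG, Leu): 2 synonymous substitutions.
Total: 3 + 3 + 2 = 8.

8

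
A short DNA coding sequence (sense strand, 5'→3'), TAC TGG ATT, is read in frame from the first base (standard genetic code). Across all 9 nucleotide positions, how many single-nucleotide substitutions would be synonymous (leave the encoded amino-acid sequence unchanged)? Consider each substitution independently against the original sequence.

Codon 1 (TAC, Tyr): 1 synonymous substitution.
Codon 2 (TGG, Trp): 0 synonymous substitutions.
Codon 3 (ATT, Ile): 2 synonymous substitutions.
Total: 1 + 0 + 2 = 3.

3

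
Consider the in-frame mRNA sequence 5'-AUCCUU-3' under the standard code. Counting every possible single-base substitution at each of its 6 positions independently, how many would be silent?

Codon 1 (AUC, Ile): 2 synonymous substitutions.
Codon 2 (CUU, Leu): 3 synonymous substitutions.
Total: 2 + 3 = 5.

5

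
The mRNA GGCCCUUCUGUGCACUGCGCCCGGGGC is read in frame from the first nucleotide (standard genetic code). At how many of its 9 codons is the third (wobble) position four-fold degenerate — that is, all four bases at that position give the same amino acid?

7

Codon 1 GGC (Gly): third position 4-fold.
Codon 2 CCU (Pro): third position 4-fold.
Codon 3 UCU (Ser): third position 4-fold.
Codon 4 GUG (Val): third position 4-fold.
Codon 5 CAC (His): third position 2-fold.
Codon 6 UGC (Cys): third position 2-fold.
Codon 7 GCC (Ala): third position 4-fold.
Codon 8 CGG (Arg): third position 4-fold.
Codon 9 GGC (Gly): third position 4-fold.
Four-fold degenerate third positions: 7.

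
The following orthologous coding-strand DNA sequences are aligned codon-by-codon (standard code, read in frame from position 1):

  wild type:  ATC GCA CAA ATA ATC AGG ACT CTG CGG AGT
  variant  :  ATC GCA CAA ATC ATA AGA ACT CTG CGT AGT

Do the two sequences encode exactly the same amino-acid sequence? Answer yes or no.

Codon 1: ATC Ile / ATC Ile — identical.
Codon 2: GCA Ala / GCA Ala — identical.
Codon 3: CAA Gln / CAA Gln — identical.
Codon 4: ATA Ile / ATC Ile — synonymous.
Codon 5: ATC Ile / ATA Ile — synonymous.
Codon 6: AGG Arg / AGA Arg — synonymous.
Codon 7: ACT Thr / ACT Thr — identical.
Codon 8: CTG Leu / CTG Leu — identical.
Codon 9: CGG Arg / CGT Arg — synonymous.
Codon 10: AGT Ser / AGT Ser — identical.
Nonsynonymous differences: 0 → same protein.

yes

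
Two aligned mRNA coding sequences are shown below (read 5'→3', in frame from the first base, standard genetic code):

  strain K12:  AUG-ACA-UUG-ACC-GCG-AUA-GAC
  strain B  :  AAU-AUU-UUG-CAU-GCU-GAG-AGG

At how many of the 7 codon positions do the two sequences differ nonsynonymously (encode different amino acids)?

Codon 1: AUG Met / AAU Asn — nonsynonymous.
Codon 2: ACA Thr / AUU Ile — nonsynonymous.
Codon 3: UUG Leu / UUG Leu — identical.
Codon 4: ACC Thr / CAU His — nonsynonymous.
Codon 5: GCG Ala / GCU Ala — synonymous.
Codon 6: AUA Ile / GAG Glu — nonsynonymous.
Codon 7: GAC Asp / AGG Arg — nonsynonymous.
Nonsynonymous differences: 5.

5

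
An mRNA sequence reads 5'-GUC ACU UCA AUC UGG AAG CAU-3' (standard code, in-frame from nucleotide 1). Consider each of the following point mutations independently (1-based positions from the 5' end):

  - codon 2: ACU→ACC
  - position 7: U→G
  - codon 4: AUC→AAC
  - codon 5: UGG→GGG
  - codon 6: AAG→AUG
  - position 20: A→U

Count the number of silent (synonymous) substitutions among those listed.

Codon 2: ACU (Thr) → ACC (Thr) — synonymous.
Codon 3: UCA (Ser) → GCA (Ala) — missense.
Codon 4: AUC (Ile) → AAC (Asn) — missense.
Codon 5: UGG (Trp) → GGG (Gly) — missense.
Codon 6: AAG (Lys) → AUG (Met) — missense.
Codon 7: CAU (His) → CUU (Leu) — missense.
Synonymous: 1 of 6.

1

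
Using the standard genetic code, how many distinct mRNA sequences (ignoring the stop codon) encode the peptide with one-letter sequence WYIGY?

48

Trp: 1 codon.
Tyr: 2 codons.
Ile: 3 codons.
Gly: 4 codons.
Tyr: 2 codons.
1 × 2 × 3 × 4 × 2 = 48.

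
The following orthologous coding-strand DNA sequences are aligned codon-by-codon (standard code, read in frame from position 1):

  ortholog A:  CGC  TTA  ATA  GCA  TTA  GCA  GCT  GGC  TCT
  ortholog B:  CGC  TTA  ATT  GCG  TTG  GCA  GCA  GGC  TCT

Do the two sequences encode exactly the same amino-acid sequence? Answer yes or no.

Codon 1: CGC Arg / CGC Arg — identical.
Codon 2: TTA Leu / TTA Leu — identical.
Codon 3: ATA Ile / ATT Ile — synonymous.
Codon 4: GCA Ala / GCG Ala — synonymous.
Codon 5: TTA Leu / TTG Leu — synonymous.
Codon 6: GCA Ala / GCA Ala — identical.
Codon 7: GCT Ala / GCA Ala — synonymous.
Codon 8: GGC Gly / GGC Gly — identical.
Codon 9: TCT Ser / TCT Ser — identical.
Nonsynonymous differences: 0 → same protein.

yes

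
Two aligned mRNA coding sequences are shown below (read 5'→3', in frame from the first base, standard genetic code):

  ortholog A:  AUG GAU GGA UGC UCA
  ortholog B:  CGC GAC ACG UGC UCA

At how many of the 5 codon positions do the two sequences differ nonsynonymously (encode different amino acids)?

Codon 1: AUG Met / CGC Arg — nonsynonymous.
Codon 2: GAU Asp / GAC Asp — synonymous.
Codon 3: GGA Gly / ACG Thr — nonsynonymous.
Codon 4: UGC Cys / UGC Cys — identical.
Codon 5: UCA Ser / UCA Ser — identical.
Nonsynonymous differences: 2.

2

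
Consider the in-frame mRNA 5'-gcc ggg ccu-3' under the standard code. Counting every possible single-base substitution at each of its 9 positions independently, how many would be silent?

Codon 1 (GCC, Ala): 3 synonymous substitutions.
Codon 2 (GGG, Gly): 3 synonymous substitutions.
Codon 3 (CCU, Pro): 3 synonymous substitutions.
Total: 3 + 3 + 3 = 9.

9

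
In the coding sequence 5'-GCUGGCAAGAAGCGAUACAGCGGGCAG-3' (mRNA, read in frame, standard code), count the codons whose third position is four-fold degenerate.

4

Codon 1 GCU (Ala): third position 4-fold.
Codon 2 GGC (Gly): third position 4-fold.
Codon 3 AAG (Lys): third position 2-fold.
Codon 4 AAG (Lys): third position 2-fold.
Codon 5 CGA (Arg): third position 4-fold.
Codon 6 UAC (Tyr): third position 2-fold.
Codon 7 AGC (Ser): third position 2-fold.
Codon 8 GGG (Gly): third position 4-fold.
Codon 9 CAG (Gln): third position 2-fold.
Four-fold degenerate third positions: 4.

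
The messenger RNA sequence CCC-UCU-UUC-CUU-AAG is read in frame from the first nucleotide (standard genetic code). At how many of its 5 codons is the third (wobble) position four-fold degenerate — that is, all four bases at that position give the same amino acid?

Codon 1 CCC (Pro): third position 4-fold.
Codon 2 UCU (Ser): third position 4-fold.
Codon 3 UUC (Phe): third position 2-fold.
Codon 4 CUU (Leu): third position 4-fold.
Codon 5 AAG (Lys): third position 2-fold.
Four-fold degenerate third positions: 3.

3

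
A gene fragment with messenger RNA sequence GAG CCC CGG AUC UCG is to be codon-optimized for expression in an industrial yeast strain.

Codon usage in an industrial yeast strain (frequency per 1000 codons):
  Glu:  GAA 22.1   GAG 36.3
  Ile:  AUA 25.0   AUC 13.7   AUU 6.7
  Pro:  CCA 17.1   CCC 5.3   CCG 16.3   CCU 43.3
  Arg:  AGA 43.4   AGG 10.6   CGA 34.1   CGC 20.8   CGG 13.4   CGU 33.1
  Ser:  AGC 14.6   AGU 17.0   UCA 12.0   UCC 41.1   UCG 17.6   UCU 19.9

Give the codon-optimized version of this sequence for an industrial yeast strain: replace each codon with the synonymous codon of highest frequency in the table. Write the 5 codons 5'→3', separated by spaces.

Codon 1 (Glu): best is GAG at 36.3.
Codon 2 (Pro): best is CCU at 43.3.
Codon 3 (Arg): best is AGA at 43.4.
Codon 4 (Ile): best is AUA at 25.0.
Codon 5 (Ser): best is UCC at 41.1.

GAG CCU AGA AUA UCC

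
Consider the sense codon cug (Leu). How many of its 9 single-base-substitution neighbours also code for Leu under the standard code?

4

Position 1: UUG → 1 synonymous.
Position 2: none → 0 synonymous.
Position 3: CUU, CUC, CUA → 3 synonymous.
Total: 1 + 0 + 3 = 4.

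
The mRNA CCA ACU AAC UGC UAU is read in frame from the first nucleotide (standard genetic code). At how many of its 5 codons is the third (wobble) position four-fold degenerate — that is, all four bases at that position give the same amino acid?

Codon 1 CCA (Pro): third position 4-fold.
Codon 2 ACU (Thr): third position 4-fold.
Codon 3 AAC (Asn): third position 2-fold.
Codon 4 UGC (Cys): third position 2-fold.
Codon 5 UAU (Tyr): third position 2-fold.
Four-fold degenerate third positions: 2.

2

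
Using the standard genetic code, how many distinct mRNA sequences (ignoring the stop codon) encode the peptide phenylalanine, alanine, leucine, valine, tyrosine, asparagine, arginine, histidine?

Phe: 2 codons.
Ala: 4 codons.
Leu: 6 codons.
Val: 4 codons.
Tyr: 2 codons.
Asn: 2 codons.
Arg: 6 codons.
His: 2 codons.
2 × 4 × 6 × 4 × 2 × 2 × 6 × 2 = 9216.

9216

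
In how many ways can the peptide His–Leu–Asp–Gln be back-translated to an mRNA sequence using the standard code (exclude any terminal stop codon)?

48

His: 2 codons.
Leu: 6 codons.
Asp: 2 codons.
Gln: 2 codons.
2 × 6 × 2 × 2 = 48.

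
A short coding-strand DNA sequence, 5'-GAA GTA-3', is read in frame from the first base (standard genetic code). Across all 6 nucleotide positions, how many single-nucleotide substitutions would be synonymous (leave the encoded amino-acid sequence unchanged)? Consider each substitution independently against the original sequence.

Codon 1 (GAA, Glu): 1 synonymous substitution.
Codon 2 (GTA, Val): 3 synonymous substitutions.
Total: 1 + 3 = 4.

4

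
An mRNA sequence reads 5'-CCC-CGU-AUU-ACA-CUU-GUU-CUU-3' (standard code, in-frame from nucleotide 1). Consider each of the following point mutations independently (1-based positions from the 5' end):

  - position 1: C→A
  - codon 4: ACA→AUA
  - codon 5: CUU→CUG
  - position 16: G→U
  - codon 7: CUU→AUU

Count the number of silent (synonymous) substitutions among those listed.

Codon 1: CCC (Pro) → ACC (Thr) — missense.
Codon 4: ACA (Thr) → AUA (Ile) — missense.
Codon 5: CUU (Leu) → CUG (Leu) — synonymous.
Codon 6: GUU (Val) → UUU (Phe) — missense.
Codon 7: CUU (Leu) → AUU (Ile) — missense.
Synonymous: 1 of 5.

1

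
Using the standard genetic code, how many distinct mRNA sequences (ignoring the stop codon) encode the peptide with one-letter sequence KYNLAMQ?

Lys: 2 codons.
Tyr: 2 codons.
Asn: 2 codons.
Leu: 6 codons.
Ala: 4 codons.
Met: 1 codon.
Gln: 2 codons.
2 × 2 × 2 × 6 × 4 × 1 × 2 = 384.

384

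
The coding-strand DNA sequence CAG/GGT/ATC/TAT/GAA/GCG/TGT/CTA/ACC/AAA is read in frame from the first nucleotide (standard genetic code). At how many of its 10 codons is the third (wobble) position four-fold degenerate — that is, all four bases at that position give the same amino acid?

4

Codon 1 CAG (Gln): third position 2-fold.
Codon 2 GGT (Gly): third position 4-fold.
Codon 3 ATC (Ile): third position 3-fold.
Codon 4 TAT (Tyr): third position 2-fold.
Codon 5 GAA (Glu): third position 2-fold.
Codon 6 GCG (Ala): third position 4-fold.
Codon 7 TGT (Cys): third position 2-fold.
Codon 8 CTA (Leu): third position 4-fold.
Codon 9 ACC (Thr): third position 4-fold.
Codon 10 AAA (Lys): third position 2-fold.
Four-fold degenerate third positions: 4.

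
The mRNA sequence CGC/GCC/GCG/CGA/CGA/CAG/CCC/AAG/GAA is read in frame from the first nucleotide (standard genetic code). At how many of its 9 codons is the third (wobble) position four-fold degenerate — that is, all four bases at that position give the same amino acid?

6

Codon 1 CGC (Arg): third position 4-fold.
Codon 2 GCC (Ala): third position 4-fold.
Codon 3 GCG (Ala): third position 4-fold.
Codon 4 CGA (Arg): third position 4-fold.
Codon 5 CGA (Arg): third position 4-fold.
Codon 6 CAG (Gln): third position 2-fold.
Codon 7 CCC (Pro): third position 4-fold.
Codon 8 AAG (Lys): third position 2-fold.
Codon 9 GAA (Glu): third position 2-fold.
Four-fold degenerate third positions: 6.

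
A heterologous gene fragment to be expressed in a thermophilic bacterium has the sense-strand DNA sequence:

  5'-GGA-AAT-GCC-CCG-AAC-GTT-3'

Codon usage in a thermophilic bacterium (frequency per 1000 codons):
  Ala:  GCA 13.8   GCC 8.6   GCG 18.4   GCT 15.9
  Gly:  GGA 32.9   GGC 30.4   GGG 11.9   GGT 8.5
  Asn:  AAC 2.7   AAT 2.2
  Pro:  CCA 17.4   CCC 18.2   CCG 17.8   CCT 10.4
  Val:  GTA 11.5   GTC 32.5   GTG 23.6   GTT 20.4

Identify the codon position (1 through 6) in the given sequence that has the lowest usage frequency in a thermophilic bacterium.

Codon 1 GGA (Gly): 32.9 per 1000.
Codon 2 AAT (Asn): 2.2 per 1000.
Codon 3 GCC (Ala): 8.6 per 1000.
Codon 4 CCG (Pro): 17.8 per 1000.
Codon 5 AAC (Asn): 2.7 per 1000.
Codon 6 GTT (Val): 20.4 per 1000.
Lowest frequency is 2.2 at codon 2.

2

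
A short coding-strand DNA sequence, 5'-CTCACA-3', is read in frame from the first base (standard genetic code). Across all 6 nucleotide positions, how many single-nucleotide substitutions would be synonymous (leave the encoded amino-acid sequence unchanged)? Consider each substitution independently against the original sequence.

6

Codon 1 (CTC, Leu): 3 synonymous substitutions.
Codon 2 (ACA, Thr): 3 synonymous substitutions.
Total: 3 + 3 = 6.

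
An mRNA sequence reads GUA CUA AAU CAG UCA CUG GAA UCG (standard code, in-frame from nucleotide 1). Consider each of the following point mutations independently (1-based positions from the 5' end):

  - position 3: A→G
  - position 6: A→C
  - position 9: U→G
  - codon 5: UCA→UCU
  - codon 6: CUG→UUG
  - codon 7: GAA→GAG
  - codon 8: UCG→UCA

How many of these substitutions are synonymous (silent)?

6

Codon 1: GUA (Val) → GUG (Val) — synonymous.
Codon 2: CUA (Leu) → CUC (Leu) — synonymous.
Codon 3: AAU (Asn) → AAG (Lys) — missense.
Codon 5: UCA (Ser) → UCU (Ser) — synonymous.
Codon 6: CUG (Leu) → UUG (Leu) — synonymous.
Codon 7: GAA (Glu) → GAG (Glu) — synonymous.
Codon 8: UCG (Ser) → UCA (Ser) — synonymous.
Synonymous: 6 of 7.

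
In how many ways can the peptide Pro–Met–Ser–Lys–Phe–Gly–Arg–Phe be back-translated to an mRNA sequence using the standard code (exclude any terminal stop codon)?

4608

Pro: 4 codons.
Met: 1 codon.
Ser: 6 codons.
Lys: 2 codons.
Phe: 2 codons.
Gly: 4 codons.
Arg: 6 codons.
Phe: 2 codons.
4 × 1 × 6 × 2 × 2 × 4 × 6 × 2 = 4608.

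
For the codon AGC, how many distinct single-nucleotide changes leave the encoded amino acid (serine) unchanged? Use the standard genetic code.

Position 1: none → 0 synonymous.
Position 2: none → 0 synonymous.
Position 3: AGU → 1 synonymous.
Total: 0 + 0 + 1 = 1.

1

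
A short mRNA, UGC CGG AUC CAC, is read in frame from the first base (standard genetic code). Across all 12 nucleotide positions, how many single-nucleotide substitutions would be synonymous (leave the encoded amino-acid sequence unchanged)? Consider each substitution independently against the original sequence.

Codon 1 (UGC, Cys): 1 synonymous substitution.
Codon 2 (CGG, Arg): 4 synonymous substitutions.
Codon 3 (AUC, Ile): 2 synonymous substitutions.
Codon 4 (CAC, His): 1 synonymous substitution.
Total: 1 + 4 + 2 + 1 = 8.

8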